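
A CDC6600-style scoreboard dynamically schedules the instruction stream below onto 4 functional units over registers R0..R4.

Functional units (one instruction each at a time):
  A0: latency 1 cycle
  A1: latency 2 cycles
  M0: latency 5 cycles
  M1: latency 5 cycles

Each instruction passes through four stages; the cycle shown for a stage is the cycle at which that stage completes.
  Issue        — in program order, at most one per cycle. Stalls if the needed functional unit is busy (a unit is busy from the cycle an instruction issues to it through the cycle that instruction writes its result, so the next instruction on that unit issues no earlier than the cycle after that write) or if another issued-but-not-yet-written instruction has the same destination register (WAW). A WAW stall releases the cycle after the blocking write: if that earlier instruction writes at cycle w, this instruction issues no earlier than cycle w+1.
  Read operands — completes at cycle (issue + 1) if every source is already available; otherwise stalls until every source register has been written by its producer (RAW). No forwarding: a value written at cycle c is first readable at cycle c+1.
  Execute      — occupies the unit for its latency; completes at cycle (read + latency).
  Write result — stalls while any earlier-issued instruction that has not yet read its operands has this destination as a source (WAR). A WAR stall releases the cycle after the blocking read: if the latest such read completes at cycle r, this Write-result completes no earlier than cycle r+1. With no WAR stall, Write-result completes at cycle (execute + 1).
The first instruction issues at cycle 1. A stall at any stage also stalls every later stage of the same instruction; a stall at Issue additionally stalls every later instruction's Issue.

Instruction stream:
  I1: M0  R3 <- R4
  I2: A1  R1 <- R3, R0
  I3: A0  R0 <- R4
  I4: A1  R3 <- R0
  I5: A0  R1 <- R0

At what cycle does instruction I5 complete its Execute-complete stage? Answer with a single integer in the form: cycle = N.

[I1] 1/2/7/8
[I2] 2/9/11/12  (RAW R3: wait I1 write@8)
[I3] 3/4/5/10  (WAR R0: wait I2 read@9)
[I4] 13/14/16/17  (struct: A1 busy until I2 writes@12)
[I5] 14/15/16/17

cycle = 16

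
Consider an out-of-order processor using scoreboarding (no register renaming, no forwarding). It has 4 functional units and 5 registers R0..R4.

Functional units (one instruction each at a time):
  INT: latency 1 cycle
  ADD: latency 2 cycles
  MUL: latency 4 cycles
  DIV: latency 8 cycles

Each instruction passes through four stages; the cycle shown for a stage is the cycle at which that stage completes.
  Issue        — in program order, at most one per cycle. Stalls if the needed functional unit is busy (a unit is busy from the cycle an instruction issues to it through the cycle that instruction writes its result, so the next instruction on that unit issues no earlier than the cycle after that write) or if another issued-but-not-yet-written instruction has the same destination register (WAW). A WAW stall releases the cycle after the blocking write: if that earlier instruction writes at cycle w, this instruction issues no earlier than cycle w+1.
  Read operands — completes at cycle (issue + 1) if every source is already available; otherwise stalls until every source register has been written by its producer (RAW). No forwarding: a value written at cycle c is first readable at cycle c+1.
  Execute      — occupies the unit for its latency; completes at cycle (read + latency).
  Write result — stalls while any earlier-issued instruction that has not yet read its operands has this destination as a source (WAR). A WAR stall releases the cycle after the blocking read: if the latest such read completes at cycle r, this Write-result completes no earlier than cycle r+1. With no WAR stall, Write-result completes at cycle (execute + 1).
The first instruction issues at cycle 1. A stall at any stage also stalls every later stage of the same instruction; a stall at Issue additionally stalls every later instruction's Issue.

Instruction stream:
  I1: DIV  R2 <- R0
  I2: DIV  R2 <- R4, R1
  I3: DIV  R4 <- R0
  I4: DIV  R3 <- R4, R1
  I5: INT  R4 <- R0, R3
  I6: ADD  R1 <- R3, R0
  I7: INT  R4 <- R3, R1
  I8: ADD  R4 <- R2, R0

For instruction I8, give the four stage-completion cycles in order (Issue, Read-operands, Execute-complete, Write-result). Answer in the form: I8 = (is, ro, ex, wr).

I8 = (52, 53, 55, 56)

t=1  issue I1 (DIV)
t=2  I1 read-ops
t=10  I1 finished on DIV
t=11  I1→R2
t=12  issue I2 (DIV)
t=13  I2 read-ops
t=21  I2 finished on DIV
t=22  I2→R2
t=23  issue I3 (DIV)
t=24  I3 read-ops
t=32  I3 finished on DIV
t=33  I3→R4
t=34  issue I4 (DIV)
t=35  I4 read-ops | issue I5 (INT)
t=36  issue I6 (ADD)
t=43  I4 finished on DIV
t=44  I4→R3
t=45  I5 read-ops | I6 read-ops
t=46  I5 finished on INT
t=47  I5→R4 | I6 finished on ADD
t=48  I6→R1 | issue I7 (INT)
t=49  I7 read-ops
t=50  I7 finished on INT
t=51  I7→R4
t=52  issue I8 (ADD)
t=53  I8 read-ops
t=55  I8 finished on ADD
t=56  I8→R4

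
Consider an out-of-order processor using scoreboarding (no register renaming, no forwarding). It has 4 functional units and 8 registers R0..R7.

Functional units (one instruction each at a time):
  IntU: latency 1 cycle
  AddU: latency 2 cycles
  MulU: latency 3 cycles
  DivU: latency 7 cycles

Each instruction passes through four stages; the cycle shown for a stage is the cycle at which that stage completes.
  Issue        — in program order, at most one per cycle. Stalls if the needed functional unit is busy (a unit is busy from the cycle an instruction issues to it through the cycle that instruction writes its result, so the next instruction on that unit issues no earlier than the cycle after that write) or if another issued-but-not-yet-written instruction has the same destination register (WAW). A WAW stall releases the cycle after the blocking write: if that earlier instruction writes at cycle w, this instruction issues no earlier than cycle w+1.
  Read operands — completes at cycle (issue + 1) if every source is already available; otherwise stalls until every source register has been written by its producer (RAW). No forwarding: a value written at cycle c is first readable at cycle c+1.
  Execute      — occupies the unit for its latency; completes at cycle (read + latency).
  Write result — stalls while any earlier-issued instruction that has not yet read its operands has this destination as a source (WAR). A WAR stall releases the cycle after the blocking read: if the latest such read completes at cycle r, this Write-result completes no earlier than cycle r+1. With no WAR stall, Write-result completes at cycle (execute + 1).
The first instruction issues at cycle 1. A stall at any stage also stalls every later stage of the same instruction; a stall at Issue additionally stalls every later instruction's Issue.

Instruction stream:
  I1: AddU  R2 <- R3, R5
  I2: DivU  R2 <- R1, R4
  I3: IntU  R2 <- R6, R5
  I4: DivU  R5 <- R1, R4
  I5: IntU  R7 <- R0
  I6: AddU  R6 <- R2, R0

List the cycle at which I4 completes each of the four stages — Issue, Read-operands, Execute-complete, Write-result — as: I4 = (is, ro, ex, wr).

I1  is:1  ro:2  ex:4  wr:5
I2  is:6  ro:7  ex:14  wr:15  — WAW R2: wait I1 write@5
I3  is:16  ro:17  ex:18  wr:19  — WAW R2: wait I2 write@15
I4  is:17  ro:18  ex:25  wr:26
I5  is:20  ro:21  ex:22  wr:23  — struct: IntU busy until I3 writes@19
I6  is:21  ro:22  ex:24  wr:25

I4 = (17, 18, 25, 26)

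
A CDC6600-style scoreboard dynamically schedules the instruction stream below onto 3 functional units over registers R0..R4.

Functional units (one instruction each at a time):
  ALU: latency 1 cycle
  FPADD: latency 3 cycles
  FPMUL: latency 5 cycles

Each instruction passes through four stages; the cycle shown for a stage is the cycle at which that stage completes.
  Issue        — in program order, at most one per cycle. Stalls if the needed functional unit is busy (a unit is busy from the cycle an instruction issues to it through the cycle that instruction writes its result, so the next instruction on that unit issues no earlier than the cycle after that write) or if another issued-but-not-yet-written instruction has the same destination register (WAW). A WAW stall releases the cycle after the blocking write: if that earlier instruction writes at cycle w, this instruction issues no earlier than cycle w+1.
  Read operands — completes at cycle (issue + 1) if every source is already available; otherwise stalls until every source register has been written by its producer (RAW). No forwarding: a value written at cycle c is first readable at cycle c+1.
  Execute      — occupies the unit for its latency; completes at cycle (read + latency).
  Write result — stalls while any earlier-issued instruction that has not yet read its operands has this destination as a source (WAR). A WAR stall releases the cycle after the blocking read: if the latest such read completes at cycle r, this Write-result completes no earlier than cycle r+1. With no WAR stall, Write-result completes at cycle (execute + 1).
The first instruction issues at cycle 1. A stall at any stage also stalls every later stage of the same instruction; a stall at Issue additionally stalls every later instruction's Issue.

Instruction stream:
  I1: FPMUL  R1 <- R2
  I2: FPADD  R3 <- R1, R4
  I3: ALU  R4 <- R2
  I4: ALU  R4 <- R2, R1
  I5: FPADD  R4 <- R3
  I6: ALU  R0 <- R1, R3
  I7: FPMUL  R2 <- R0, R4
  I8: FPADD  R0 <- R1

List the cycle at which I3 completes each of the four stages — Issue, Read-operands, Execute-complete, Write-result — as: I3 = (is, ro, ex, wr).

I3 = (3, 4, 5, 10)

t=1  issue I1 (FPMUL)
t=2  I1 read-ops, issue I2 (FPADD)
t=3  issue I3 (ALU)
t=4  I3 read-ops
t=5  I3 finished on ALU
t=7  I1 finished on FPMUL
t=8  I1→R1
t=9  I2 read-ops
t=10  I3→R4
t=11  issue I4 (ALU)
t=12  I2 finished on FPADD, I4 read-ops
t=13  I2→R3, I4 finished on ALU
t=14  I4→R4
t=15  issue I5 (FPADD)
t=16  I5 read-ops, issue I6 (ALU)
t=17  I6 read-ops, issue I7 (FPMUL)
t=18  I6 finished on ALU
t=19  I5 finished on FPADD, I6→R0
t=20  I5→R4
t=21  I7 read-ops, issue I8 (FPADD)
t=22  I8 read-ops
t=25  I8 finished on FPADD
t=26  I7 finished on FPMUL, I8→R0
t=27  I7→R2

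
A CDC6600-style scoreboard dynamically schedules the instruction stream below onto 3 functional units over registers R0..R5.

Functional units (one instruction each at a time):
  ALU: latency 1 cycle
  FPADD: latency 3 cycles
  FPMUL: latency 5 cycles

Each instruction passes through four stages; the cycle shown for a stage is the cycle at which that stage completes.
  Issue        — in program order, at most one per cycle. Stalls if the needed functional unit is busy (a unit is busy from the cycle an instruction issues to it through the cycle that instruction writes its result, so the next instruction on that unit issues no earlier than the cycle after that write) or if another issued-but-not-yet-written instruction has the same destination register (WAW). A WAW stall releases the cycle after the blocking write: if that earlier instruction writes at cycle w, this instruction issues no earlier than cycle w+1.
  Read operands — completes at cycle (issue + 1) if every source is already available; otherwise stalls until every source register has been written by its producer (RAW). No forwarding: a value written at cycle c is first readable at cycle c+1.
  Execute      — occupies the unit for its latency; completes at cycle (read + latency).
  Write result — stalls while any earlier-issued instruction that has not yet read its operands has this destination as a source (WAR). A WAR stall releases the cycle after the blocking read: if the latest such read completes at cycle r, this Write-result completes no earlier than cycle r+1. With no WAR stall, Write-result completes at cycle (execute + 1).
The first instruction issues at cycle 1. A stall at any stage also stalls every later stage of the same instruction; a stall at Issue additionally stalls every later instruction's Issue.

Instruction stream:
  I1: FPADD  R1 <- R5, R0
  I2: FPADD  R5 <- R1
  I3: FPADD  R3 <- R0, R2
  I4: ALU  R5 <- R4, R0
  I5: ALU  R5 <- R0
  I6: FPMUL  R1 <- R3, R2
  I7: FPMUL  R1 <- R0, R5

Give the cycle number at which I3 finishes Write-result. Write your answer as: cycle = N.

cycle = 18

  I1 | 1 | 2 | 5 | 6
  I2 | 7 | 8 | 11 | 12   struct: FPADD busy until I1 writes@6
  I3 | 13 | 14 | 17 | 18   struct: FPADD busy until I2 writes@12
  I4 | 14 | 15 | 16 | 17
  I5 | 18 | 19 | 20 | 21   struct: ALU busy until I4 writes@17
  I6 | 19 | 20 | 25 | 26
  I7 | 27 | 28 | 33 | 34   struct: FPMUL busy until I6 writes@26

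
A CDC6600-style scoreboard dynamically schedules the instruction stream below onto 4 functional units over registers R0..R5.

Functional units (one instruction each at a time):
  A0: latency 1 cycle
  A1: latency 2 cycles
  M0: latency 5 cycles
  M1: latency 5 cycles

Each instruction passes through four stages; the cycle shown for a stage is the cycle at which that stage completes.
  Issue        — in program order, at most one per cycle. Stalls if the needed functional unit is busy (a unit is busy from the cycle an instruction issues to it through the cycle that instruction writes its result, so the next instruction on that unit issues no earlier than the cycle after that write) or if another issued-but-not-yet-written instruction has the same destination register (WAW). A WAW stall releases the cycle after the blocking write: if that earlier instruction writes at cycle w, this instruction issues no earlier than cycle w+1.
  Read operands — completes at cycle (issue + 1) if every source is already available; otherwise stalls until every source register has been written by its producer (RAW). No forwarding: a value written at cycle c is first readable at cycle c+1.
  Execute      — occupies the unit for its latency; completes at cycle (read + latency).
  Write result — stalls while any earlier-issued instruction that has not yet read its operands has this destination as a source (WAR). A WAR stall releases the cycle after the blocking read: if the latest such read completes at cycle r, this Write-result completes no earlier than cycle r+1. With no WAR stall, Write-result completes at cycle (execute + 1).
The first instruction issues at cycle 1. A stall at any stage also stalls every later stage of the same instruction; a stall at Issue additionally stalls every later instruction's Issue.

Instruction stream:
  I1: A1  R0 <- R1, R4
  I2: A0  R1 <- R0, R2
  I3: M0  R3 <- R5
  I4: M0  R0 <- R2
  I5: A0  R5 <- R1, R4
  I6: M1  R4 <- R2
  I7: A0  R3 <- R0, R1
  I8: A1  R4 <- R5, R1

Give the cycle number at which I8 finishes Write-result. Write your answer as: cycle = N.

  I1 | 1 | 2 | 4 | 5
  I2 | 2 | 6 | 7 | 8   RAW R0: wait I1 write@5
  I3 | 3 | 4 | 9 | 10
  I4 | 11 | 12 | 17 | 18   struct: M0 busy until I3 writes@10
  I5 | 12 | 13 | 14 | 15
  I6 | 13 | 14 | 19 | 20
  I7 | 16 | 19 | 20 | 21   struct: A0 busy until I5 writes@15 · RAW R0: wait I4 write@18
  I8 | 21 | 22 | 24 | 25   WAW R4: wait I6 write@20

cycle = 25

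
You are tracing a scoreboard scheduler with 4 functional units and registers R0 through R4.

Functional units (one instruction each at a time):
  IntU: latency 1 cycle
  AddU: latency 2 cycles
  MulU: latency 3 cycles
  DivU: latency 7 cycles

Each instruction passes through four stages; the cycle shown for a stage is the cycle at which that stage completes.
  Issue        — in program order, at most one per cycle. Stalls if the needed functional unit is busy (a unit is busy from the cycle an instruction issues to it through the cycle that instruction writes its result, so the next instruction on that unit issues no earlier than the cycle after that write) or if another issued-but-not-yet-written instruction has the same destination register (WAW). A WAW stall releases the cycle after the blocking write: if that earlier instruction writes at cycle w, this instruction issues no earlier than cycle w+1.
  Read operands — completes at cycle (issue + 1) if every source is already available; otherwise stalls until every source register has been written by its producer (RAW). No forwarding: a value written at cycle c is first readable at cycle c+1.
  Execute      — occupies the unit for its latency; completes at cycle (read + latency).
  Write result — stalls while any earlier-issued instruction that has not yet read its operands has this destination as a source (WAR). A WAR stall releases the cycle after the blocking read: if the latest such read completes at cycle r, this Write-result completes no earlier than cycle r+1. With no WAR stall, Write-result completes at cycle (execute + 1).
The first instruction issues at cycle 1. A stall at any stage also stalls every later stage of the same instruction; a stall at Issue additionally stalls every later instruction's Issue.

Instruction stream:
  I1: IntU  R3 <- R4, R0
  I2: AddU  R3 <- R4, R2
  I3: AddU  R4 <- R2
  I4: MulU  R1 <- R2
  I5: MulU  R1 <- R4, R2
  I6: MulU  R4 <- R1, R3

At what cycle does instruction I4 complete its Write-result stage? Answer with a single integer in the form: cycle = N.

cycle 1: I1 dispatched to IntU
cycle 2: I1 operands ready
cycle 3: I1 complete
cycle 4: R3←I1
cycle 5: I2 dispatched to AddU
cycle 6: I2 operands ready
cycle 8: I2 complete
cycle 9: R3←I2
cycle 10: I3 dispatched to AddU
cycle 11: I3 operands ready, I4 dispatched to MulU
cycle 12: I4 operands ready
cycle 13: I3 complete
cycle 14: R4←I3
cycle 15: I4 complete
cycle 16: R1←I4
cycle 17: I5 dispatched to MulU
cycle 18: I5 operands ready
cycle 21: I5 complete
cycle 22: R1←I5
cycle 23: I6 dispatched to MulU
cycle 24: I6 operands ready
cycle 27: I6 complete
cycle 28: R4←I6

cycle = 16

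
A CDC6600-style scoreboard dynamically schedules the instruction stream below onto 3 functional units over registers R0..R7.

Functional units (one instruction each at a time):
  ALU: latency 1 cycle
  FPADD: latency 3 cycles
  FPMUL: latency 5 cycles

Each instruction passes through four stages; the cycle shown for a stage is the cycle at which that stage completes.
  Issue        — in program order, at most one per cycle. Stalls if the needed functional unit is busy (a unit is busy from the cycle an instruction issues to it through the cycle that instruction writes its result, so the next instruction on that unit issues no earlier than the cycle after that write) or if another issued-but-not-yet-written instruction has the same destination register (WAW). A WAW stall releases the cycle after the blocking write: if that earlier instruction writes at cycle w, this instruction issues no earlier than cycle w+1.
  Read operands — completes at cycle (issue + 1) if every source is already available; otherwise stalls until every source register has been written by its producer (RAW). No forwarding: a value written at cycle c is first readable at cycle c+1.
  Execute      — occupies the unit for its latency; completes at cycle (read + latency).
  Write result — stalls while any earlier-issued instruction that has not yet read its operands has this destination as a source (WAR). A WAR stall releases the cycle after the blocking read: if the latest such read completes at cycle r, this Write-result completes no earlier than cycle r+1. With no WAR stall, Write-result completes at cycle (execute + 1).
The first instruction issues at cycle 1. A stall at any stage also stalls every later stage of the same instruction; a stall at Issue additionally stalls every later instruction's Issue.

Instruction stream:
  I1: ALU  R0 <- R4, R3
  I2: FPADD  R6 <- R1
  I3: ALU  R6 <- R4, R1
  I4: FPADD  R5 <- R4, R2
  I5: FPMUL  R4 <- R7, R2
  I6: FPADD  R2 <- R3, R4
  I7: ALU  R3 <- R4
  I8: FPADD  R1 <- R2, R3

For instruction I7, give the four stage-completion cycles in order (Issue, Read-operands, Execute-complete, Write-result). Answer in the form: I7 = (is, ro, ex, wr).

I7 = (16, 18, 19, 20)

t=1  I1 issues→ALU
t=2  I1 reads; I2 issues→FPADD
t=3  I1 exec-done; I2 reads
t=4  I1 writes R0
t=6  I2 exec-done
t=7  I2 writes R6
t=8  I3 issues→ALU
t=9  I3 reads; I4 issues→FPADD
t=10  I3 exec-done; I4 reads; I5 issues→FPMUL
t=11  I3 writes R6; I5 reads
t=13  I4 exec-done
t=14  I4 writes R5
t=15  I6 issues→FPADD
t=16  I5 exec-done; I7 issues→ALU
t=17  I5 writes R4
t=18  I6 reads; I7 reads
t=19  I7 exec-done
t=20  I7 writes R3
t=21  I6 exec-done
t=22  I6 writes R2
t=23  I8 issues→FPADD
t=24  I8 reads
t=27  I8 exec-done
t=28  I8 writes R1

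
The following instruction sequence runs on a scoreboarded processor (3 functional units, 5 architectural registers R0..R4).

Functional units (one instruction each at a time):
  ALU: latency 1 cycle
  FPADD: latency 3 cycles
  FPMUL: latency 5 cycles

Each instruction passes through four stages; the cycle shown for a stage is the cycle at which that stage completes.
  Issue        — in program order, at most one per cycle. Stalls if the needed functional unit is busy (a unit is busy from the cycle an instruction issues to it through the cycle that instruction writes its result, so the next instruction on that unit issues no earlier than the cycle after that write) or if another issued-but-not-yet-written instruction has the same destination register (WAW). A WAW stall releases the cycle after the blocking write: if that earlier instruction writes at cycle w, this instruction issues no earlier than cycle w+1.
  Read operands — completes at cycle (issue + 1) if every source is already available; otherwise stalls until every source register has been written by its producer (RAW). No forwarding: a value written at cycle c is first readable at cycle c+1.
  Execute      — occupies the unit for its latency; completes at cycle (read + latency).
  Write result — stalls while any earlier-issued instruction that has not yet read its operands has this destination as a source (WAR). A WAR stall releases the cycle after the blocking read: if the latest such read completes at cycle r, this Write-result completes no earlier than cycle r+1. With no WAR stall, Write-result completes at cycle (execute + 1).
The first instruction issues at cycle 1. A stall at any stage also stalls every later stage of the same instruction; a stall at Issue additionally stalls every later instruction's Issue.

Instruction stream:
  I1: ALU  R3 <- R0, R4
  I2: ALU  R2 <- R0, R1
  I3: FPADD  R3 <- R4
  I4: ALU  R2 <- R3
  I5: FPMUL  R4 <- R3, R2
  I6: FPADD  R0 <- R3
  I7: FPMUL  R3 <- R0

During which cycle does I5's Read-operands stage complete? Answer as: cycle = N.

cycle = 15

cycle 1: I1→ALU
cycle 2: I1 RO
cycle 3: I1 EX
cycle 4: I1 WR R3
cycle 5: I2→ALU
cycle 6: I2 RO | I3→FPADD
cycle 7: I2 EX | I3 RO
cycle 8: I2 WR R2
cycle 9: I4→ALU
cycle 10: I3 EX | I5→FPMUL
cycle 11: I3 WR R3
cycle 12: I4 RO | I6→FPADD
cycle 13: I4 EX | I6 RO
cycle 14: I4 WR R2
cycle 15: I5 RO
cycle 16: I6 EX
cycle 17: I6 WR R0
cycle 20: I5 EX
cycle 21: I5 WR R4
cycle 22: I7→FPMUL
cycle 23: I7 RO
cycle 28: I7 EX
cycle 29: I7 WR R3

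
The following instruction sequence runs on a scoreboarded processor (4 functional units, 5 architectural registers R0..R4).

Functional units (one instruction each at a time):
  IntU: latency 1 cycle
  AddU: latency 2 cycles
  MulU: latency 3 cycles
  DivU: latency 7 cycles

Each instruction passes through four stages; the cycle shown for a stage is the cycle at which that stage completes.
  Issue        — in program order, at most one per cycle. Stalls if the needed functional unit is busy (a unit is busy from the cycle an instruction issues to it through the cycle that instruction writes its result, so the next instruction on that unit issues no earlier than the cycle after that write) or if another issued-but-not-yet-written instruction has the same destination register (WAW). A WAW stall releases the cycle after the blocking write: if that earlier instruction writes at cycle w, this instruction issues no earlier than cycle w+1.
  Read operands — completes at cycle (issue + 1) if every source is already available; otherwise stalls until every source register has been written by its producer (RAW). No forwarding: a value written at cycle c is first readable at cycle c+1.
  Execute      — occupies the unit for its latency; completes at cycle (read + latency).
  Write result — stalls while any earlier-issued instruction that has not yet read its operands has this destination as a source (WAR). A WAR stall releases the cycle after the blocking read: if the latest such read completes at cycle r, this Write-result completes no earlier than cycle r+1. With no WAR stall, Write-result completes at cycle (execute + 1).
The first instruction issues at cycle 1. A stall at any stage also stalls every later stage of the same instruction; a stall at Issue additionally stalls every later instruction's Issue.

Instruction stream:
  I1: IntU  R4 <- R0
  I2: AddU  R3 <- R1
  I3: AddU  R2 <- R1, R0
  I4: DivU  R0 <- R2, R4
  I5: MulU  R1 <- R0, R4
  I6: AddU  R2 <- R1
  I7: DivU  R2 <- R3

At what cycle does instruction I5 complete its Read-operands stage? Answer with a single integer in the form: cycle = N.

cycle 1: I1 issues→IntU
cycle 2: I1 reads, I2 issues→AddU
cycle 3: I1 exec-done, I2 reads
cycle 4: I1 writes R4
cycle 5: I2 exec-done
cycle 6: I2 writes R3
cycle 7: I3 issues→AddU
cycle 8: I3 reads, I4 issues→DivU
cycle 9: I5 issues→MulU
cycle 10: I3 exec-done
cycle 11: I3 writes R2
cycle 12: I4 reads, I6 issues→AddU
cycle 19: I4 exec-done
cycle 20: I4 writes R0
cycle 21: I5 reads
cycle 24: I5 exec-done
cycle 25: I5 writes R1
cycle 26: I6 reads
cycle 28: I6 exec-done
cycle 29: I6 writes R2
cycle 30: I7 issues→DivU
cycle 31: I7 reads
cycle 38: I7 exec-done
cycle 39: I7 writes R2

cycle = 21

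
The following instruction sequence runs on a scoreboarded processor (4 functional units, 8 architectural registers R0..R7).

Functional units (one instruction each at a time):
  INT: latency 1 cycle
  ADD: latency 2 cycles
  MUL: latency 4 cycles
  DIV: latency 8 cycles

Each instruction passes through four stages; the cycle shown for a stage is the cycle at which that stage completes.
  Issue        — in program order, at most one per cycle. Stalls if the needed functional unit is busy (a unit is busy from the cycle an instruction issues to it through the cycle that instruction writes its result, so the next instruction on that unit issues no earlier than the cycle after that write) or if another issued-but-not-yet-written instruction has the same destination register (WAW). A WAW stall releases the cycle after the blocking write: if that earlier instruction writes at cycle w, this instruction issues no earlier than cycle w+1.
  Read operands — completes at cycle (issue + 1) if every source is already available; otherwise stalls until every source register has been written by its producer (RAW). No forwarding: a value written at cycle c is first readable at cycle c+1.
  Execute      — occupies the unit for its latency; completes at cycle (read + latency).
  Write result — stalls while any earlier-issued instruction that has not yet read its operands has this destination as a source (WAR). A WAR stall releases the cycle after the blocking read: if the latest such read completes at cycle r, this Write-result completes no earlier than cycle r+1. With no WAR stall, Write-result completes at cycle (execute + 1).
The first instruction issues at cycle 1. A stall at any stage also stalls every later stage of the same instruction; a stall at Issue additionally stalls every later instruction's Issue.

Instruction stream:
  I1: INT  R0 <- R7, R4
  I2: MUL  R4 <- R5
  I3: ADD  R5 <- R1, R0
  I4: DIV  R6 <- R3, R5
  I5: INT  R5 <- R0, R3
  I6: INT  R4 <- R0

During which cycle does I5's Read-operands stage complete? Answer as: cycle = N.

cycle = 10

1) issue 1, read 2, done 3, write 4
2) issue 2, read 3, done 7, write 8
3) issue 3, read 5, done 7, write 8  <RAW R0: wait I1 write@4>
4) issue 4, read 9, done 17, write 18  <RAW R5: wait I3 write@8>
5) issue 9, read 10, done 11, write 12  <WAW R5: wait I3 write@8>
6) issue 13, read 14, done 15, write 16  <struct: INT busy until I5 writes@12>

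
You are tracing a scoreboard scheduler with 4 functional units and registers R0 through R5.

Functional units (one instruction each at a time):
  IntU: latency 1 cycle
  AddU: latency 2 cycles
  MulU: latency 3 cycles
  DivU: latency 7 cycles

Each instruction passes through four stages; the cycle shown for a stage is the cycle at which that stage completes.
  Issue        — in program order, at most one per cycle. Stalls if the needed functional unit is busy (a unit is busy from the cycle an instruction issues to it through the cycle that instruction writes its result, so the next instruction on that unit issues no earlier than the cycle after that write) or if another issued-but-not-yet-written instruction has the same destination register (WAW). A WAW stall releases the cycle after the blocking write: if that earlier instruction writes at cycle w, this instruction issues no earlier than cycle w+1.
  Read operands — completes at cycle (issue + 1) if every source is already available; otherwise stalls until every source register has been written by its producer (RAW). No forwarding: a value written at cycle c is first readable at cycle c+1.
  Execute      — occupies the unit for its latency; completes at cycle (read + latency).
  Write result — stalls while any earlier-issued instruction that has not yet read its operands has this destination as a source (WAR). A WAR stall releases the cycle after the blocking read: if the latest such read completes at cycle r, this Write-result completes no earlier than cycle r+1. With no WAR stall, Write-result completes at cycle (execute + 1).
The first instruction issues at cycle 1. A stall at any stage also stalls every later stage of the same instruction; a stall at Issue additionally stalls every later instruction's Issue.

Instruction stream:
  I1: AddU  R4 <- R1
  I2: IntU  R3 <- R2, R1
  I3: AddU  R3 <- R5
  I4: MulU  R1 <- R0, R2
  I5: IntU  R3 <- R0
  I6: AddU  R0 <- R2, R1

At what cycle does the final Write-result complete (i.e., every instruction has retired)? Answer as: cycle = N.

1) issue 1, read 2, done 4, write 5
2) issue 2, read 3, done 4, write 5
3) issue 6, read 7, done 9, write 10  <WAW R3: wait I2 write@5>
4) issue 7, read 8, done 11, write 12
5) issue 11, read 12, done 13, write 14  <WAW R3: wait I3 write@10>
6) issue 12, read 13, done 15, write 16

cycle = 16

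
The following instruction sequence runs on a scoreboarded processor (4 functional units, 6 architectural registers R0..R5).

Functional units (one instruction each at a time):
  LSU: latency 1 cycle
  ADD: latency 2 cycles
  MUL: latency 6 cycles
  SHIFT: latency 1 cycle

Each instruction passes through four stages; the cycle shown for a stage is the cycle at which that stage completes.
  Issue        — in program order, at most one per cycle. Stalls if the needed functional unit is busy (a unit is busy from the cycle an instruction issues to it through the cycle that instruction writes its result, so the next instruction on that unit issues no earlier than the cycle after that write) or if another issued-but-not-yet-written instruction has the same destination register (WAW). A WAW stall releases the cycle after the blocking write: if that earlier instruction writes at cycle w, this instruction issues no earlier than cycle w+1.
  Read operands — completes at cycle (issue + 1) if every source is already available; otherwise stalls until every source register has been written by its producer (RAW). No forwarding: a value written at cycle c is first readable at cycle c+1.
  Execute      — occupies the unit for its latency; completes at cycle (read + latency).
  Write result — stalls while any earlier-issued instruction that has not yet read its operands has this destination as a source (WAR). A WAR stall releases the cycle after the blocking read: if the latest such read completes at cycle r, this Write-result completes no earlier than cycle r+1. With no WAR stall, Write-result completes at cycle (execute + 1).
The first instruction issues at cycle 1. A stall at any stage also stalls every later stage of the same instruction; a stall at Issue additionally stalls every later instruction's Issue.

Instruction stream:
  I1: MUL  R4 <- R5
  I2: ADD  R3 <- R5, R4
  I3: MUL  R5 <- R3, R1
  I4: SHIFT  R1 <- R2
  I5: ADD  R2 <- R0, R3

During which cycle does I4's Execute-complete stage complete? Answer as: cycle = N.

1) issue 1, read 2, done 8, write 9
2) issue 2, read 10, done 12, write 13  <RAW R4: wait I1 write@9>
3) issue 10, read 14, done 20, write 21  <struct: MUL busy until I1 writes@9 / RAW R3: wait I2 write@13>
4) issue 11, read 12, done 13, write 15  <WAR R1: wait I3 read@14>
5) issue 14, read 15, done 17, write 18  <struct: ADD busy until I2 writes@13>

cycle = 13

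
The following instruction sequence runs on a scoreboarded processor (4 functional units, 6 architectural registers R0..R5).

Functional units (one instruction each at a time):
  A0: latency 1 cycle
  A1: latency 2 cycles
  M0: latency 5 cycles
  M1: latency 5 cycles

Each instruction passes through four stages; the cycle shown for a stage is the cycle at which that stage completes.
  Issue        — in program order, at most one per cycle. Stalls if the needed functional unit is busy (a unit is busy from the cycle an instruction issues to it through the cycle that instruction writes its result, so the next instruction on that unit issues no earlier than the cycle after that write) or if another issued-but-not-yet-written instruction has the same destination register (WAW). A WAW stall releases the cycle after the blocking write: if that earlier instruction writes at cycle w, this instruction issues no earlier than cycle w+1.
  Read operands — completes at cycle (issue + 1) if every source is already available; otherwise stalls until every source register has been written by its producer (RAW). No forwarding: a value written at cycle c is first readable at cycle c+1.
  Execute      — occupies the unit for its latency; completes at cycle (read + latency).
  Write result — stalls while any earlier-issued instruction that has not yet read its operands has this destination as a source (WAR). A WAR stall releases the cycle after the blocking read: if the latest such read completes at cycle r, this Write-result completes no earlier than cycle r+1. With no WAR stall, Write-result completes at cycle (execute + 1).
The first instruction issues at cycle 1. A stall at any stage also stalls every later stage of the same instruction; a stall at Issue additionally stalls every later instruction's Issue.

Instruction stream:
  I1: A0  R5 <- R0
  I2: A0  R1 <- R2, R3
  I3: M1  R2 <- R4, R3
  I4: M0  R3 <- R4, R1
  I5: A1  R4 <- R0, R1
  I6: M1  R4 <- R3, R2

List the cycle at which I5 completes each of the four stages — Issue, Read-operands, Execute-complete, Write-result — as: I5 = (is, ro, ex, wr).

[1] I1 dispatched to A0
[2] I1 operands ready
[3] I1 complete
[4] R5←I1
[5] I2 dispatched to A0
[6] I2 operands ready · I3 dispatched to M1
[7] I2 complete · I3 operands ready · I4 dispatched to M0
[8] R1←I2 · I5 dispatched to A1
[9] I4 operands ready · I5 operands ready
[11] I5 complete
[12] I3 complete · R4←I5
[13] R2←I3
[14] I4 complete · I6 dispatched to M1
[15] R3←I4
[16] I6 operands ready
[21] I6 complete
[22] R4←I6

I5 = (8, 9, 11, 12)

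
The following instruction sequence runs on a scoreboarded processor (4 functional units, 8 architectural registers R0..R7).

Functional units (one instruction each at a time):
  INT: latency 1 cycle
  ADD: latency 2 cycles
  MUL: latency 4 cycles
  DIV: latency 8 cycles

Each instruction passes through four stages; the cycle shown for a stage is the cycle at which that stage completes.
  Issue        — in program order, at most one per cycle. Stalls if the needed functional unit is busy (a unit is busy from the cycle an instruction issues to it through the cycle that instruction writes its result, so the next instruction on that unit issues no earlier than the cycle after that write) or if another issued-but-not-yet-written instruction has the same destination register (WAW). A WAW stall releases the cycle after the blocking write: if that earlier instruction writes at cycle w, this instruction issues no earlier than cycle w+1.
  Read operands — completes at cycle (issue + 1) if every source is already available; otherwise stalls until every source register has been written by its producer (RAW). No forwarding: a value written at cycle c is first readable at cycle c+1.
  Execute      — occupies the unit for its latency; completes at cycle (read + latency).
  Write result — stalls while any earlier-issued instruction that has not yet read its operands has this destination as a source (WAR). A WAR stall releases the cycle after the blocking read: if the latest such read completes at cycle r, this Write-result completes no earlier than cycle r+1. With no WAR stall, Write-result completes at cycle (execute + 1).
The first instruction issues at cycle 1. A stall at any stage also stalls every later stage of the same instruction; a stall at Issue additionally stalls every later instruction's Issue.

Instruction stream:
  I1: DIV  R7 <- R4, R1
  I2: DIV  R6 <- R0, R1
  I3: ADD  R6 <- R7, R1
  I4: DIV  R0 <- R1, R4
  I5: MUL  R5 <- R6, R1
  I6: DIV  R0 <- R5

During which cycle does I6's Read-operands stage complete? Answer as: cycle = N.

  I1 | 1 | 2 | 10 | 11
  I2 | 12 | 13 | 21 | 22   struct: DIV busy until I1 writes@11
  I3 | 23 | 24 | 26 | 27   WAW R6: wait I2 write@22
  I4 | 24 | 25 | 33 | 34
  I5 | 25 | 28 | 32 | 33   RAW R6: wait I3 write@27
  I6 | 35 | 36 | 44 | 45   struct: DIV busy until I4 writes@34

cycle = 36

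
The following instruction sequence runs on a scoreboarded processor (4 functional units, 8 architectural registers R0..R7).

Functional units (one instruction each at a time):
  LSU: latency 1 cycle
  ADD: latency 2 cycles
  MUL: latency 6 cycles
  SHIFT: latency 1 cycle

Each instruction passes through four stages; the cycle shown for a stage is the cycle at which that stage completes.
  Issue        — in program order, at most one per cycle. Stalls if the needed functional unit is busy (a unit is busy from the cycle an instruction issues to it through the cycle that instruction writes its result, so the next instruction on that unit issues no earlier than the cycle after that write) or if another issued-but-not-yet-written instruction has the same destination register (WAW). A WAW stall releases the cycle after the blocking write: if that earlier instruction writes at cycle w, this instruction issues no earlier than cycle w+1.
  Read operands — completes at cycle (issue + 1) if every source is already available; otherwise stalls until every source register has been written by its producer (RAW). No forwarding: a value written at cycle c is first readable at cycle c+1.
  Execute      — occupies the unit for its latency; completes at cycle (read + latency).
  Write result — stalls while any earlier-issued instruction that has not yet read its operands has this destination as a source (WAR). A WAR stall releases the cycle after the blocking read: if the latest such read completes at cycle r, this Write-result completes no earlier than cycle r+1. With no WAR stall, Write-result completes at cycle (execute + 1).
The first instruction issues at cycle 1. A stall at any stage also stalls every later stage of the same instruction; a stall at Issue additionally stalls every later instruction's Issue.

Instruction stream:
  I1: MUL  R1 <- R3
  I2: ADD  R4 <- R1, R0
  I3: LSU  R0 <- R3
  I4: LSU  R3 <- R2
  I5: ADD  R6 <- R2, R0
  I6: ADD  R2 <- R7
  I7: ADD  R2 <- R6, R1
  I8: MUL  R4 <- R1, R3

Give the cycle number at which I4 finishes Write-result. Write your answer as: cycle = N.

cycle = 15

I1  is:1  ro:2  ex:8  wr:9
I2  is:2  ro:10  ex:12  wr:13  — RAW R1: wait I1 write@9
I3  is:3  ro:4  ex:5  wr:11  — WAR R0: wait I2 read@10
I4  is:12  ro:13  ex:14  wr:15  — struct: LSU busy until I3 writes@11
I5  is:14  ro:15  ex:17  wr:18  — struct: ADD busy until I2 writes@13
I6  is:19  ro:20  ex:22  wr:23  — struct: ADD busy until I5 writes@18
I7  is:24  ro:25  ex:27  wr:28  — struct: ADD busy until I6 writes@23
I8  is:25  ro:26  ex:32  wr:33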